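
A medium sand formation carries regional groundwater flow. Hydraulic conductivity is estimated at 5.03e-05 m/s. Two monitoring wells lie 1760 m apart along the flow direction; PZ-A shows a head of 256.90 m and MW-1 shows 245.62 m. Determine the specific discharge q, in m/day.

Convert K: 5.03e-05 m/s × 86400 = 4.346 m/day.
Hydraulic gradient i = (256.90 − 245.62) / 1760 = 11.28 / 1760 = 0.006409.
Specific discharge q = K · i = 4.346 × 0.006409 = 0.02785 m/day.

0.0279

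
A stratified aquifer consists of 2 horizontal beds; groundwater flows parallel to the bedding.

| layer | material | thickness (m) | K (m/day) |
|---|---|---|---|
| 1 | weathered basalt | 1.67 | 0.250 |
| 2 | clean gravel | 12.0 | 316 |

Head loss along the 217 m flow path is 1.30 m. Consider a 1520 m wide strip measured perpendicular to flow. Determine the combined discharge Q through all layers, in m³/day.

34500

Flow is parallel to layering, so each bed carries its own Darcy discharge and the transmissivities add.
Σ(K_i·b_i) = 0.250×1.67 + 316×12.0 = 3792 m²/day.
Hydraulic gradient i = Δh / L = 1.30 / 217 = 0.005991.
Q = Σ(K_i·b_i) · W · i = 3792 × 1520 × 0.005991 = 34534 m³/day.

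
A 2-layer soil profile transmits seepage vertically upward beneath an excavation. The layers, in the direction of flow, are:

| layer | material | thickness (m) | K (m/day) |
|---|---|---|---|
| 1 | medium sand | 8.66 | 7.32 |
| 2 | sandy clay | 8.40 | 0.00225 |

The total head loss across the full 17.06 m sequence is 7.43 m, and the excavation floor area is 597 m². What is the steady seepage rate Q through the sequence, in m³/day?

1.19

Flow is perpendicular to layering, so the layers act in series and the equivalent K is the thickness-weighted harmonic mean.
Total thickness L = 8.66 + 8.40 = 17.06 m.
Σ(b_i/K_i) = 8.66/7.32 + 8.40/0.00225 = 3735 d.
K_eq = L / Σ(b_i/K_i) = 17.06 / 3735 = 0.004568 m/day.
Q = K_eq · A · (Δh/L) = 0.004568 × 597 × (7.43/17.06) = 1.188 m³/day.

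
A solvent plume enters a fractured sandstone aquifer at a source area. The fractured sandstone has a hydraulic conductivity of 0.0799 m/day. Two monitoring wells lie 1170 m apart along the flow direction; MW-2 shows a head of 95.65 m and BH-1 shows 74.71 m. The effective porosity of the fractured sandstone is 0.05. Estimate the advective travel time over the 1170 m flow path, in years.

Hydraulic gradient i = (95.65 − 74.71) / 1170 = 20.94 / 1170 = 0.01790.
Darcy flux q = K · i = 0.07990 × 0.01790 = 0.001430 m/day.
Seepage velocity v = q / n_e = 0.001430 / 0.05 = 0.02860 m/day.
Travel time t = L / v = 1170 / 0.02860 = 40909 days = 112.0 years.

112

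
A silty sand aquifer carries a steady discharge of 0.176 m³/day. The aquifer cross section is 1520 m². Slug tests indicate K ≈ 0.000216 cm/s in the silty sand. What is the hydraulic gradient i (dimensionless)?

0.000620

Convert K: 0.000216 cm/s × 864 = 0.1866 m/day.
From Q = K·A·i, i = Q / (K·A) = 0.176 / (0.1866 × 1520) = 0.0006204.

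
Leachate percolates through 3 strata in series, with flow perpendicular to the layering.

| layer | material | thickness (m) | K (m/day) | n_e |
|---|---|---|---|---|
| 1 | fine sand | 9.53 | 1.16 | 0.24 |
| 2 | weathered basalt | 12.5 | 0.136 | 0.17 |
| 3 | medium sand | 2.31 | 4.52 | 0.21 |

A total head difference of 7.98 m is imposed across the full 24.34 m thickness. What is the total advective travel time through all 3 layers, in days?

With flow normal to the layers, continuity requires the same specific discharge q through every layer.
Σ(b_i/K_i) = 9.53/1.16 + 12.5/0.136 + 2.31/4.52 = 100.6 d.
q = Δh / Σ(b_i/K_i) = 7.98 / 100.6 = 0.07929 m/day.
In each layer the seepage velocity is v_i = q/n_i, so the layer transit time is t_i = b_i·n_i / q:
  layer 1 (fine sand): t_1 = 9.53 × 0.24 / 0.07929 = 28.84 d
  layer 2 (weathered basalt): t_2 = 12.5 × 0.17 / 0.07929 = 26.80 d
  layer 3 (medium sand): t_3 = 2.31 × 0.21 / 0.07929 = 6.118 d
Total t = Σ t_i = 61.76 days.

61.8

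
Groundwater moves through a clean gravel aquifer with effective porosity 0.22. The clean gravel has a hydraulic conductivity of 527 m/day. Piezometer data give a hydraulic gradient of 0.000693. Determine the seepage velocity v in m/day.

1.66

Hydraulic gradient i = 0.000693.
Darcy flux q = K · i = 527.0 × 0.0006930 = 0.3652 m/day.
Seepage velocity v = q / n_e = 0.3652 / 0.22 = 1.660 m/day.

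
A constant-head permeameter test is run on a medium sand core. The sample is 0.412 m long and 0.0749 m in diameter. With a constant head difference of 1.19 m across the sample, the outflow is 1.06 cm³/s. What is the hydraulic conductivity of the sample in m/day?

Cross-sectional area A = π·(d/2)² = π × (0.0749/2)² = 0.004406 m².
Convert discharge: 1.06 cm³/s = 1.060e-06 m³/s.
Darcy's law rearranged: K = Q·L / (A·Δh) = 1.060e-06 × 0.412 / (0.004406 × 1.19) = 8.329e-05 m/s = 7.196 m/day.

7.20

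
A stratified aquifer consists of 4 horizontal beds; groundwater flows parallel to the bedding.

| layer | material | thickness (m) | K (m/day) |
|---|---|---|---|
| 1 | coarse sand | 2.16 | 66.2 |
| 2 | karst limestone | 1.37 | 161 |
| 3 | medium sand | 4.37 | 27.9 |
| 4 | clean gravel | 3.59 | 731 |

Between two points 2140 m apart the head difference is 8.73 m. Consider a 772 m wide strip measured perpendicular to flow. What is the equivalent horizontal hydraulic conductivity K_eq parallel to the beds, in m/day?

271

Flow is parallel to layering, so each bed carries its own Darcy discharge and the transmissivities add.
Σ(K_i·b_i) = 66.2×2.16 + 161×1.37 + 27.9×4.37 + 731×3.59 = 3110 m²/day.
Total thickness b = 11.49 m, so K_eq = Σ(K_i·b_i)/b = 270.7 m/day.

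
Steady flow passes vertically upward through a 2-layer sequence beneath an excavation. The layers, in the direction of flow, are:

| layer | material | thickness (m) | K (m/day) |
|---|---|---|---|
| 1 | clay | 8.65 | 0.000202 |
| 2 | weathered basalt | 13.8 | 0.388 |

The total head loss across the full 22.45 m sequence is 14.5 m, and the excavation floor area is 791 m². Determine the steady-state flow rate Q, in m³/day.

Flow is perpendicular to layering, so the layers act in series and the equivalent K is the thickness-weighted harmonic mean.
Total thickness L = 8.65 + 13.8 = 22.45 m.
Σ(b_i/K_i) = 8.65/0.000202 + 13.8/0.388 = 42857 d.
K_eq = L / Σ(b_i/K_i) = 22.45 / 42857 = 0.0005238 m/day.
Q = K_eq · A · (Δh/L) = 0.0005238 × 791 × (14.5/22.45) = 0.2676 m³/day.

0.268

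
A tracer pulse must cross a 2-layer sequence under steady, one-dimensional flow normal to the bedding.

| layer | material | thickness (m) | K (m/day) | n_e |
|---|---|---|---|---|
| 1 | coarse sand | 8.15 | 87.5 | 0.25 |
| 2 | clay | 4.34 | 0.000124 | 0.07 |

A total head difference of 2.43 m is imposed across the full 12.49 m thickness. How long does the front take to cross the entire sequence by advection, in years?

92.3

With flow normal to the layers, continuity requires the same specific discharge q through every layer.
Σ(b_i/K_i) = 8.15/87.5 + 4.34/0.000124 = 35000 d.
q = Δh / Σ(b_i/K_i) = 2.43 / 35000 = 6.943e-05 m/day.
In each layer the seepage velocity is v_i = q/n_i, so the layer transit time is t_i = b_i·n_i / q:
  layer 1 (coarse sand): t_1 = 8.15 × 0.25 / 6.943e-05 = 29347 d
  layer 2 (clay): t_2 = 4.34 × 0.07 / 6.943e-05 = 4376 d
Total t = Σ t_i = 33723 days = 92.33 years.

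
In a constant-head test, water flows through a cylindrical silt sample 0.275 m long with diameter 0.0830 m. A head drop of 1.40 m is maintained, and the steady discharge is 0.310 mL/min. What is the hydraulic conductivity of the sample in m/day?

0.0162

Cross-sectional area A = π·(d/2)² = π × (0.0830/2)² = 0.005411 m².
Convert discharge: 0.310 mL/min = 5.167e-09 m³/s.
Darcy's law rearranged: K = Q·L / (A·Δh) = 5.167e-09 × 0.275 / (0.005411 × 1.40) = 1.876e-07 m/s = 0.01621 m/day.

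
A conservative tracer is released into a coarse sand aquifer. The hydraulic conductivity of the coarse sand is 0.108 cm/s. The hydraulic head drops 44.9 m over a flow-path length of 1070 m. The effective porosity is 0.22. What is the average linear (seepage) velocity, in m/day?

Convert K: 0.108 cm/s × 864 = 93.31 m/day.
Hydraulic gradient i = Δh / L = 44.9 / 1070 = 0.04196.
Darcy flux q = K · i = 93.31 × 0.04196 = 3.916 m/day.
Seepage velocity v = q / n_e = 3.916 / 0.22 = 17.80 m/day.

17.8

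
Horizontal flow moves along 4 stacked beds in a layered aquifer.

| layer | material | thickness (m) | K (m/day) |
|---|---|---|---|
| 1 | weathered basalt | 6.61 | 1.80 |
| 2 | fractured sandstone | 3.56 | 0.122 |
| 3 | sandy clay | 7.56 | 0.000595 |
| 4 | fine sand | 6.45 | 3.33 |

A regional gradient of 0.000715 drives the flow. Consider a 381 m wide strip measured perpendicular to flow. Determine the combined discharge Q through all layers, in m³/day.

9.21

Flow is parallel to layering, so each bed carries its own Darcy discharge and the transmissivities add.
Σ(K_i·b_i) = 1.80×6.61 + 0.122×3.56 + 0.000595×7.56 + 3.33×6.45 = 33.82 m²/day.
Hydraulic gradient i = 0.000715.
Q = Σ(K_i·b_i) · W · i = 33.82 × 381 × 0.0007150 = 9.212 m³/day.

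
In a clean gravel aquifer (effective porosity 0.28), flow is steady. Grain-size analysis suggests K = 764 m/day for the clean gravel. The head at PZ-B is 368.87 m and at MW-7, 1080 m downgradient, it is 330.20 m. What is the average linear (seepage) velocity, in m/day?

Hydraulic gradient i = (368.87 − 330.20) / 1080 = 38.67 / 1080 = 0.03581.
Darcy flux q = K · i = 764.0 × 0.03581 = 27.36 m/day.
Seepage velocity v = q / n_e = 27.36 / 0.28 = 97.70 m/day.

97.7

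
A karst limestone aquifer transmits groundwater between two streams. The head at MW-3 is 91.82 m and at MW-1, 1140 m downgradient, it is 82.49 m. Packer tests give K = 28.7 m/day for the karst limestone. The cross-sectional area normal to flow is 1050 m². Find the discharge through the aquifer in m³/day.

247

Hydraulic gradient i = (91.82 − 82.49) / 1140 = 9.33 / 1140 = 0.008184.
Darcy's law: Q = K · A · i = 28.70 × 1050 × 0.008184 = 246.6 m³/day.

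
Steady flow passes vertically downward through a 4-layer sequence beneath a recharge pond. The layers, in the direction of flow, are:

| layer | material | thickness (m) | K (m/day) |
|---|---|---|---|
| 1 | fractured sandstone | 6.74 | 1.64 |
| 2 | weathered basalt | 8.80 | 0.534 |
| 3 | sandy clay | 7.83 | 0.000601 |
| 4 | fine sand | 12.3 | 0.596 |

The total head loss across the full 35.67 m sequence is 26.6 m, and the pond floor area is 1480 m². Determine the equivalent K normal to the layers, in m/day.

Flow is perpendicular to layering, so the layers act in series and the equivalent K is the thickness-weighted harmonic mean.
Total thickness L = 6.74 + 8.80 + 7.83 + 12.3 = 35.67 m.
Σ(b_i/K_i) = 6.74/1.64 + 8.80/0.534 + 7.83/0.000601 + 12.3/0.596 = 13070 d.
K_eq = L / Σ(b_i/K_i) = 35.67 / 13070 = 0.002729 m/day.

0.00273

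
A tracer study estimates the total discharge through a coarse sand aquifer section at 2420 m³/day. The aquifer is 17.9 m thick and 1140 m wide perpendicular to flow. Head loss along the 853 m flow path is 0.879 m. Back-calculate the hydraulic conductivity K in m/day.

115

Cross-sectional area A = 1140 × 17.9 = 20406 m².
Hydraulic gradient i = Δh / L = 0.879 / 853 = 0.001030.
From Q = K·A·i, K = Q / (A·i) = 2420 / (20406 × 0.001030) = 115.1 m/day.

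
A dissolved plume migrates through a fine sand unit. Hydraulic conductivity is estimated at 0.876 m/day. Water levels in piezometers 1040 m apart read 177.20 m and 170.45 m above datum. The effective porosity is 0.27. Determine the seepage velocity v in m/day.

0.0211

Hydraulic gradient i = (177.20 − 170.45) / 1040 = 6.75 / 1040 = 0.006490.
Darcy flux q = K · i = 0.8760 × 0.006490 = 0.005686 m/day.
Seepage velocity v = q / n_e = 0.005686 / 0.27 = 0.02106 m/day.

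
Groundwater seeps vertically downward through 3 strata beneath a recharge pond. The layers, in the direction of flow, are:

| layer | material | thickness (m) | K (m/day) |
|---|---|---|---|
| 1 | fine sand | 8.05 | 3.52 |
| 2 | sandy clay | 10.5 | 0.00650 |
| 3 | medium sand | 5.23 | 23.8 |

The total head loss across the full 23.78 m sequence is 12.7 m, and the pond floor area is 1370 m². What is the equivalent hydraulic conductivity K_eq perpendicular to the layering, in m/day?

Flow is perpendicular to layering, so the layers act in series and the equivalent K is the thickness-weighted harmonic mean.
Total thickness L = 8.05 + 10.5 + 5.23 = 23.78 m.
Σ(b_i/K_i) = 8.05/3.52 + 10.5/0.00650 + 5.23/23.8 = 1618 d.
K_eq = L / Σ(b_i/K_i) = 23.78 / 1618 = 0.01470 m/day.

0.0147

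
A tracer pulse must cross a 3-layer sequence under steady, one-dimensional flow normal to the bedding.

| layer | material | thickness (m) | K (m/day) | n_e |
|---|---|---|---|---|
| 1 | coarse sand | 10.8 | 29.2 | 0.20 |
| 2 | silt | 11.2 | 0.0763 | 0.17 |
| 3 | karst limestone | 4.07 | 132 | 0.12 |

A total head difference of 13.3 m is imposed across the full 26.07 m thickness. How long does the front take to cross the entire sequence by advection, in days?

50.4

With flow normal to the layers, continuity requires the same specific discharge q through every layer.
Σ(b_i/K_i) = 10.8/29.2 + 11.2/0.0763 + 4.07/132 = 147.2 d.
q = Δh / Σ(b_i/K_i) = 13.3 / 147.2 = 0.09036 m/day.
In each layer the seepage velocity is v_i = q/n_i, so the layer transit time is t_i = b_i·n_i / q:
  layer 1 (coarse sand): t_1 = 10.8 × 0.20 / 0.09036 = 23.90 d
  layer 2 (silt): t_2 = 11.2 × 0.17 / 0.09036 = 21.07 d
  layer 3 (karst limestone): t_3 = 4.07 × 0.12 / 0.09036 = 5.405 d
Total t = Σ t_i = 50.38 days.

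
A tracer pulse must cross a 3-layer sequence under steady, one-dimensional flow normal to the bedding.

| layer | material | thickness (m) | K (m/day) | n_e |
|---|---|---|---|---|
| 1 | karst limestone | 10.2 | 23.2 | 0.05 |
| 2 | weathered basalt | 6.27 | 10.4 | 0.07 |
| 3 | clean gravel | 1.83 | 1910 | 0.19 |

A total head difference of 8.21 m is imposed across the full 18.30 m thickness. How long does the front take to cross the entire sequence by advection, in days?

With flow normal to the layers, continuity requires the same specific discharge q through every layer.
Σ(b_i/K_i) = 10.2/23.2 + 6.27/10.4 + 1.83/1910 = 1.043 d.
q = Δh / Σ(b_i/K_i) = 8.21 / 1.043 = 7.868 m/day.
In each layer the seepage velocity is v_i = q/n_i, so the layer transit time is t_i = b_i·n_i / q:
  layer 1 (karst limestone): t_1 = 10.2 × 0.05 / 7.868 = 0.06482 d
  layer 2 (weathered basalt): t_2 = 6.27 × 0.07 / 7.868 = 0.05578 d
  layer 3 (clean gravel): t_3 = 1.83 × 0.19 / 7.868 = 0.04419 d
Total t = Σ t_i = 0.1648 days.

0.165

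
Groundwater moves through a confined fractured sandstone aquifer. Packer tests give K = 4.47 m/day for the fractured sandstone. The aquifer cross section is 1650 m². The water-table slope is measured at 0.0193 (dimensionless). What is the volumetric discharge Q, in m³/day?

Hydraulic gradient i = 0.0193.
Darcy's law: Q = K · A · i = 4.470 × 1650 × 0.01930 = 142.3 m³/day.

142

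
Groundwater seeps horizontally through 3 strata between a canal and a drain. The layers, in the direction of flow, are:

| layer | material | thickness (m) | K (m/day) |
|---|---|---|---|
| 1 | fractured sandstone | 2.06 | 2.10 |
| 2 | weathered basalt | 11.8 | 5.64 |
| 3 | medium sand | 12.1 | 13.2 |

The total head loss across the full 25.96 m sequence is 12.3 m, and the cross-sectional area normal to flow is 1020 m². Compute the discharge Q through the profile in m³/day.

3140

Flow is perpendicular to layering, so the layers act in series and the equivalent K is the thickness-weighted harmonic mean.
Total thickness L = 2.06 + 11.8 + 12.1 = 25.96 m.
Σ(b_i/K_i) = 2.06/2.10 + 11.8/5.64 + 12.1/13.2 = 3.990 d.
K_eq = L / Σ(b_i/K_i) = 25.96 / 3.990 = 6.507 m/day.
Q = K_eq · A · (Δh/L) = 6.507 × 1020 × (12.3/25.96) = 3145 m³/day.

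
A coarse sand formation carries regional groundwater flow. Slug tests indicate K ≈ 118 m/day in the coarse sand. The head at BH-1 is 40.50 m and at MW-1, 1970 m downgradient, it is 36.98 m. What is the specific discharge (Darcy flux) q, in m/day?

0.211

Hydraulic gradient i = (40.50 − 36.98) / 1970 = 3.52 / 1970 = 0.001787.
Specific discharge q = K · i = 118.0 × 0.001787 = 0.2108 m/day.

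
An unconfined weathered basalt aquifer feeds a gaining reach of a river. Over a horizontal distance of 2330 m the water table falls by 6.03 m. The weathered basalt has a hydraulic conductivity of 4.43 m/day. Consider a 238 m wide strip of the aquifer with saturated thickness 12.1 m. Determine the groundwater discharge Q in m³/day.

33.0

Cross-sectional area A = 238 × 12.1 = 2880 m².
Hydraulic gradient i = Δh / L = 6.03 / 2330 = 0.002588.
Darcy's law: Q = K · A · i = 4.430 × 2880 × 0.002588 = 33.02 m³/day.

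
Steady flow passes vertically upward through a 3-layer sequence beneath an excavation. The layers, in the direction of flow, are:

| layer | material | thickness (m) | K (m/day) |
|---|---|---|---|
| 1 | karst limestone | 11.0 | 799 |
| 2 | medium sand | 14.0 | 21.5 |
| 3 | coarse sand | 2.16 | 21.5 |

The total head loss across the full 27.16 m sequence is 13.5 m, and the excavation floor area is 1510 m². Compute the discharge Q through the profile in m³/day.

26600

Flow is perpendicular to layering, so the layers act in series and the equivalent K is the thickness-weighted harmonic mean.
Total thickness L = 11.0 + 14.0 + 2.16 = 27.16 m.
Σ(b_i/K_i) = 11.0/799 + 14.0/21.5 + 2.16/21.5 = 0.7654 d.
K_eq = L / Σ(b_i/K_i) = 27.16 / 0.7654 = 35.48 m/day.
Q = K_eq · A · (Δh/L) = 35.48 × 1510 × (13.5/27.16) = 26633 m³/day.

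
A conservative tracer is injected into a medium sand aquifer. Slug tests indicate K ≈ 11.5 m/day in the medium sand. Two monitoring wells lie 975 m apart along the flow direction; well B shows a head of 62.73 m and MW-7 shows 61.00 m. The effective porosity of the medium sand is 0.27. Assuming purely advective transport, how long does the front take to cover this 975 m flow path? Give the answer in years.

Hydraulic gradient i = (62.73 − 61.00) / 975 = 1.73 / 975 = 0.001774.
Darcy flux q = K · i = 11.50 × 0.001774 = 0.02041 m/day.
Seepage velocity v = q / n_e = 0.02041 / 0.27 = 0.07557 m/day.
Travel time t = L / v = 975 / 0.07557 = 12901 days = 35.32 years.

35.3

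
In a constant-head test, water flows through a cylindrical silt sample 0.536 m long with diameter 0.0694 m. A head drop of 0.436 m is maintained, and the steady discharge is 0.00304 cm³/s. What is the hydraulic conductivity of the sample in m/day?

Cross-sectional area A = π·(d/2)² = π × (0.0694/2)² = 0.003783 m².
Convert discharge: 0.00304 cm³/s = 3.040e-09 m³/s.
Darcy's law rearranged: K = Q·L / (A·Δh) = 3.040e-09 × 0.536 / (0.003783 × 0.436) = 9.880e-07 m/s = 0.08536 m/day.

0.0854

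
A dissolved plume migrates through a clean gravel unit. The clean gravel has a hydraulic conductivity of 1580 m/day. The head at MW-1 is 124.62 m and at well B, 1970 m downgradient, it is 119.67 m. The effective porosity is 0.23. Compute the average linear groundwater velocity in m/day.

17.3

Hydraulic gradient i = (124.62 − 119.67) / 1970 = 4.95 / 1970 = 0.002513.
Darcy flux q = K · i = 1580 × 0.002513 = 3.970 m/day.
Seepage velocity v = q / n_e = 3.970 / 0.23 = 17.26 m/day.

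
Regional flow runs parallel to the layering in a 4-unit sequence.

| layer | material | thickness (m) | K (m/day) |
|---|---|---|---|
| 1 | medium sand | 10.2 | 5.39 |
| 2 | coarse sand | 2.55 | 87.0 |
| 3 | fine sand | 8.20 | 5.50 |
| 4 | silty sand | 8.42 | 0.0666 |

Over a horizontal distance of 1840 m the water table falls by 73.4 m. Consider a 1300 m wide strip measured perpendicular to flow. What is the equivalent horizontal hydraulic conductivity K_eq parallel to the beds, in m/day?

11.0

Flow is parallel to layering, so each bed carries its own Darcy discharge and the transmissivities add.
Σ(K_i·b_i) = 5.39×10.2 + 87.0×2.55 + 5.50×8.20 + 0.0666×8.42 = 322.5 m²/day.
Total thickness b = 29.37 m, so K_eq = Σ(K_i·b_i)/b = 10.98 m/day.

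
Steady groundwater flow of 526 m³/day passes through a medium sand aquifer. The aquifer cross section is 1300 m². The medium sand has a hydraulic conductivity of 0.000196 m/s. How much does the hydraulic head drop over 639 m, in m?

15.3

Convert K: 0.000196 m/s × 86400 = 16.93 m/day.
From Q = K·A·i, i = Q / (K·A) = 526 / (16.93 × 1300) = 0.02389.
Head loss Δh = i · L = 0.02389 × 639 = 15.27 m.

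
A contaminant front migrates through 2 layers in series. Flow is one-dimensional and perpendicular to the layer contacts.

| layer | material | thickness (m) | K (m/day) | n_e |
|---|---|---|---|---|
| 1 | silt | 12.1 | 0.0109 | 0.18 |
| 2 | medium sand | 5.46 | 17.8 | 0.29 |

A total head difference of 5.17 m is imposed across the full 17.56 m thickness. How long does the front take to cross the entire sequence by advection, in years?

2.21

With flow normal to the layers, continuity requires the same specific discharge q through every layer.
Σ(b_i/K_i) = 12.1/0.0109 + 5.46/17.8 = 1110 d.
q = Δh / Σ(b_i/K_i) = 5.17 / 1110 = 0.004656 m/day.
In each layer the seepage velocity is v_i = q/n_i, so the layer transit time is t_i = b_i·n_i / q:
  layer 1 (silt): t_1 = 12.1 × 0.18 / 0.004656 = 467.8 d
  layer 2 (medium sand): t_2 = 5.46 × 0.29 / 0.004656 = 340.1 d
Total t = Σ t_i = 807.9 days = 2.212 years.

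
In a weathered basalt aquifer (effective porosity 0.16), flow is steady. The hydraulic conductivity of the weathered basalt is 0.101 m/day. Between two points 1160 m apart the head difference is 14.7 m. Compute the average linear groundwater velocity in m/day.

Hydraulic gradient i = Δh / L = 14.7 / 1160 = 0.01267.
Darcy flux q = K · i = 0.1010 × 0.01267 = 0.001280 m/day.
Seepage velocity v = q / n_e = 0.001280 / 0.16 = 0.007999 m/day.

0.00800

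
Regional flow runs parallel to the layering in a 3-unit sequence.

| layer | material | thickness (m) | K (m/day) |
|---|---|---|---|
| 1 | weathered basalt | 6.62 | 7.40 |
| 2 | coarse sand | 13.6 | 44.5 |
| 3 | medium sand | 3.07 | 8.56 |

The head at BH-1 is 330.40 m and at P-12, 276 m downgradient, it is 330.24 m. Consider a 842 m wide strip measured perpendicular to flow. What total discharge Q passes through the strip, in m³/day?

332

Flow is parallel to layering, so each bed carries its own Darcy discharge and the transmissivities add.
Σ(K_i·b_i) = 7.40×6.62 + 44.5×13.6 + 8.56×3.07 = 680.5 m²/day.
Hydraulic gradient i = (330.40 − 330.24) / 276 = 0.16 / 276 = 0.0005797.
Q = Σ(K_i·b_i) · W · i = 680.5 × 842 × 0.0005797 = 332.1 m³/day.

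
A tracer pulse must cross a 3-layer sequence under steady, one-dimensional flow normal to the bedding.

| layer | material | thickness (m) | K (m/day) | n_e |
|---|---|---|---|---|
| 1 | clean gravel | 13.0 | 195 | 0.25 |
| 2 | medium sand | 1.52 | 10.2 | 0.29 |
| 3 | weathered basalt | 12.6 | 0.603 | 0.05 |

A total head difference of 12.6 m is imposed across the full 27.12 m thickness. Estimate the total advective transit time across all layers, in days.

7.24

With flow normal to the layers, continuity requires the same specific discharge q through every layer.
Σ(b_i/K_i) = 13.0/195 + 1.52/10.2 + 12.6/0.603 = 21.11 d.
q = Δh / Σ(b_i/K_i) = 12.6 / 21.11 = 0.5968 m/day.
In each layer the seepage velocity is v_i = q/n_i, so the layer transit time is t_i = b_i·n_i / q:
  layer 1 (clean gravel): t_1 = 13.0 × 0.25 / 0.5968 = 5.445 d
  layer 2 (medium sand): t_2 = 1.52 × 0.29 / 0.5968 = 0.7386 d
  layer 3 (weathered basalt): t_3 = 12.6 × 0.05 / 0.5968 = 1.056 d
Total t = Σ t_i = 7.239 days.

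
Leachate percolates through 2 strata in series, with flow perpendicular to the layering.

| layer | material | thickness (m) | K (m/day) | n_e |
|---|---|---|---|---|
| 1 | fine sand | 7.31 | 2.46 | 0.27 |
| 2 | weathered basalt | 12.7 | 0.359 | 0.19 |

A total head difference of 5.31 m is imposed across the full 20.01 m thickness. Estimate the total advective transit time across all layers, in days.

31.7

With flow normal to the layers, continuity requires the same specific discharge q through every layer.
Σ(b_i/K_i) = 7.31/2.46 + 12.7/0.359 = 38.35 d.
q = Δh / Σ(b_i/K_i) = 5.31 / 38.35 = 0.1385 m/day.
In each layer the seepage velocity is v_i = q/n_i, so the layer transit time is t_i = b_i·n_i / q:
  layer 1 (fine sand): t_1 = 7.31 × 0.27 / 0.1385 = 14.25 d
  layer 2 (weathered basalt): t_2 = 12.7 × 0.19 / 0.1385 = 17.43 d
Total t = Σ t_i = 31.68 days.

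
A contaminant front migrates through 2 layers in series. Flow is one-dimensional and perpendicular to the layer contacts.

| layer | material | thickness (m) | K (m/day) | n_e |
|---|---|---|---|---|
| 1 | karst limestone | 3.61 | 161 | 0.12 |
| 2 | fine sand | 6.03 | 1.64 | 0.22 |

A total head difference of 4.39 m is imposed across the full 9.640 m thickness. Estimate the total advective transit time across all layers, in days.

1.48

With flow normal to the layers, continuity requires the same specific discharge q through every layer.
Σ(b_i/K_i) = 3.61/161 + 6.03/1.64 = 3.699 d.
q = Δh / Σ(b_i/K_i) = 4.39 / 3.699 = 1.187 m/day.
In each layer the seepage velocity is v_i = q/n_i, so the layer transit time is t_i = b_i·n_i / q:
  layer 1 (karst limestone): t_1 = 3.61 × 0.12 / 1.187 = 0.3650 d
  layer 2 (fine sand): t_2 = 6.03 × 0.22 / 1.187 = 1.118 d
Total t = Σ t_i = 1.483 days.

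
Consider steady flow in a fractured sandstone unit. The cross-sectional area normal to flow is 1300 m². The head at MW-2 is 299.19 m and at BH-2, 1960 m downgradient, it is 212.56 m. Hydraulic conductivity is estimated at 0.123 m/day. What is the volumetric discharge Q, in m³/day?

Hydraulic gradient i = (299.19 − 212.56) / 1960 = 86.63 / 1960 = 0.04420.
Darcy's law: Q = K · A · i = 0.1230 × 1300 × 0.04420 = 7.067 m³/day.

7.07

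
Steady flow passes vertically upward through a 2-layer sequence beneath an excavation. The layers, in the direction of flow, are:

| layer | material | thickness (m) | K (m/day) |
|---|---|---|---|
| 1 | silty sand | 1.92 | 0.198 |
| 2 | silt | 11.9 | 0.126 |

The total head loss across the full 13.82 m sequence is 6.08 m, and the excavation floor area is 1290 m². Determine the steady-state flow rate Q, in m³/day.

75.3

Flow is perpendicular to layering, so the layers act in series and the equivalent K is the thickness-weighted harmonic mean.
Total thickness L = 1.92 + 11.9 = 13.82 m.
Σ(b_i/K_i) = 1.92/0.198 + 11.9/0.126 = 104.1 d.
K_eq = L / Σ(b_i/K_i) = 13.82 / 104.1 = 0.1327 m/day.
Q = K_eq · A · (Δh/L) = 0.1327 × 1290 × (6.08/13.82) = 75.31 m³/day.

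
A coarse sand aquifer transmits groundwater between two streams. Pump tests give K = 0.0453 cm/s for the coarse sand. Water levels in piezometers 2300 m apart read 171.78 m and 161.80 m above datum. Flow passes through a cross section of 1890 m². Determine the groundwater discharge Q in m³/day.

Convert K: 0.0453 cm/s × 864 = 39.14 m/day.
Hydraulic gradient i = (171.78 − 161.80) / 2300 = 9.98 / 2300 = 0.004339.
Darcy's law: Q = K · A · i = 39.14 × 1890 × 0.004339 = 321.0 m³/day.

321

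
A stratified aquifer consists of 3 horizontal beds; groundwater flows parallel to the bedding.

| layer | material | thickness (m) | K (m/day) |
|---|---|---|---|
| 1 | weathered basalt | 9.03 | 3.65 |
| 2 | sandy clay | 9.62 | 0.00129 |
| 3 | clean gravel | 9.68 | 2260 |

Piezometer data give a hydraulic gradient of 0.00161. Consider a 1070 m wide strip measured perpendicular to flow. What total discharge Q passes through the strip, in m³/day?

Flow is parallel to layering, so each bed carries its own Darcy discharge and the transmissivities add.
Σ(K_i·b_i) = 3.65×9.03 + 0.00129×9.62 + 2260×9.68 = 21910 m²/day.
Hydraulic gradient i = 0.00161.
Q = Σ(K_i·b_i) · W · i = 21910 × 1070 × 0.001610 = 37744 m³/day.

37700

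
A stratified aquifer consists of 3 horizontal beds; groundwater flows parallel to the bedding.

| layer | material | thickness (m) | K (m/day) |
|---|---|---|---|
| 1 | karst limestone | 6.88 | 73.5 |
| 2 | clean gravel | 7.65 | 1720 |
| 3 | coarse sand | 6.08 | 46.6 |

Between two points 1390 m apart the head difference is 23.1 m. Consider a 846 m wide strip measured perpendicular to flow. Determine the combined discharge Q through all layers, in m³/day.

196000

Flow is parallel to layering, so each bed carries its own Darcy discharge and the transmissivities add.
Σ(K_i·b_i) = 73.5×6.88 + 1720×7.65 + 46.6×6.08 = 13947 m²/day.
Hydraulic gradient i = Δh / L = 23.1 / 1390 = 0.01662.
Q = Σ(K_i·b_i) · W · i = 13947 × 846 × 0.01662 = 1.961e+05 m³/day.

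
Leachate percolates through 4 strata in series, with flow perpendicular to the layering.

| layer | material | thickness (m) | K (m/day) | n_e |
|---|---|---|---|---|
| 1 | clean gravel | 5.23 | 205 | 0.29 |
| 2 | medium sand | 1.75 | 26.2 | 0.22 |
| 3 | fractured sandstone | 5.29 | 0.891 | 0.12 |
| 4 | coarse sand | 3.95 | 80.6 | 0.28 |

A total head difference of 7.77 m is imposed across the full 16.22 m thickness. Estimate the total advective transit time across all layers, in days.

With flow normal to the layers, continuity requires the same specific discharge q through every layer.
Σ(b_i/K_i) = 5.23/205 + 1.75/26.2 + 5.29/0.891 + 3.95/80.6 = 6.078 d.
q = Δh / Σ(b_i/K_i) = 7.77 / 6.078 = 1.278 m/day.
In each layer the seepage velocity is v_i = q/n_i, so the layer transit time is t_i = b_i·n_i / q:
  layer 1 (clean gravel): t_1 = 5.23 × 0.29 / 1.278 = 1.187 d
  layer 2 (medium sand): t_2 = 1.75 × 0.22 / 1.278 = 0.3012 d
  layer 3 (fractured sandstone): t_3 = 5.29 × 0.12 / 1.278 = 0.4966 d
  layer 4 (coarse sand): t_4 = 3.95 × 0.28 / 1.278 = 0.8652 d
Total t = Σ t_i = 2.850 days.

2.85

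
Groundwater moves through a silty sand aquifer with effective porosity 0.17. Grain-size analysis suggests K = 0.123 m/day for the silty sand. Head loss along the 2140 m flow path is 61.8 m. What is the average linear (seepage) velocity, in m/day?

0.0209

Hydraulic gradient i = Δh / L = 61.8 / 2140 = 0.02888.
Darcy flux q = K · i = 0.1230 × 0.02888 = 0.003552 m/day.
Seepage velocity v = q / n_e = 0.003552 / 0.17 = 0.02089 m/day.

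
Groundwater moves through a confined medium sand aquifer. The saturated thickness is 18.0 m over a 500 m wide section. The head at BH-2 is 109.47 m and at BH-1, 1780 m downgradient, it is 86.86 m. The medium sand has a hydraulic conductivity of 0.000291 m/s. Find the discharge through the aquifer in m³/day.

Convert K: 0.000291 m/s × 86400 = 25.14 m/day.
Cross-sectional area A = 500 × 18.0 = 9000 m².
Hydraulic gradient i = (109.47 − 86.86) / 1780 = 22.61 / 1780 = 0.01270.
Darcy's law: Q = K · A · i = 25.14 × 9000 × 0.01270 = 2874 m³/day.

2870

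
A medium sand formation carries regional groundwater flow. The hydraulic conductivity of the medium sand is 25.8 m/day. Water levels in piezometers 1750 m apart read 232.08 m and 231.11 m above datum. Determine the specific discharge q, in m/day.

0.0143

Hydraulic gradient i = (232.08 − 231.11) / 1750 = 0.97 / 1750 = 0.0005543.
Specific discharge q = K · i = 25.80 × 0.0005543 = 0.01430 m/day.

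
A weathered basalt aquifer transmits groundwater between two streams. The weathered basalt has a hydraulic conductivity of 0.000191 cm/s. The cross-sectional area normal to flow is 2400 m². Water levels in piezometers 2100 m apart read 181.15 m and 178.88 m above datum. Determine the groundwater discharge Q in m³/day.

Convert K: 0.000191 cm/s × 864 = 0.1650 m/day.
Hydraulic gradient i = (181.15 − 178.88) / 2100 = 2.27 / 2100 = 0.001081.
Darcy's law: Q = K · A · i = 0.1650 × 2400 × 0.001081 = 0.4281 m³/day.

0.428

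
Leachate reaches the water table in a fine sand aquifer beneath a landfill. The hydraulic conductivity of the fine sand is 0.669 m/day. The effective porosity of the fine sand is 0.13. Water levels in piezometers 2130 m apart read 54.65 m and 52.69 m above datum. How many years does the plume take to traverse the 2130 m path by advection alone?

1230

Hydraulic gradient i = (54.65 − 52.69) / 2130 = 1.96 / 2130 = 0.0009202.
Darcy flux q = K · i = 0.6690 × 0.0009202 = 0.0006156 m/day.
Seepage velocity v = q / n_e = 0.0006156 / 0.13 = 0.004735 m/day.
Travel time t = L / v = 2130 / 0.004735 = 4.498e+05 days = 1231 years.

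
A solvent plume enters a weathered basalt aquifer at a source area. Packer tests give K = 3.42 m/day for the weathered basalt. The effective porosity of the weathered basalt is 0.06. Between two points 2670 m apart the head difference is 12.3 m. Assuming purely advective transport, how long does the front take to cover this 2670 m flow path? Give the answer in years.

27.8

Hydraulic gradient i = Δh / L = 12.3 / 2670 = 0.004607.
Darcy flux q = K · i = 3.420 × 0.004607 = 0.01576 m/day.
Seepage velocity v = q / n_e = 0.01576 / 0.06 = 0.2626 m/day.
Travel time t = L / v = 2670 / 0.2626 = 10168 days = 27.84 years.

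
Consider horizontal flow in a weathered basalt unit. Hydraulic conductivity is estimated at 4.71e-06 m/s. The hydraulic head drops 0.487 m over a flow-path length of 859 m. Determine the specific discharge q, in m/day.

0.000231

Convert K: 4.71e-06 m/s × 86400 = 0.4069 m/day.
Hydraulic gradient i = Δh / L = 0.487 / 859 = 0.0005669.
Specific discharge q = K · i = 0.4069 × 0.0005669 = 0.0002307 m/day.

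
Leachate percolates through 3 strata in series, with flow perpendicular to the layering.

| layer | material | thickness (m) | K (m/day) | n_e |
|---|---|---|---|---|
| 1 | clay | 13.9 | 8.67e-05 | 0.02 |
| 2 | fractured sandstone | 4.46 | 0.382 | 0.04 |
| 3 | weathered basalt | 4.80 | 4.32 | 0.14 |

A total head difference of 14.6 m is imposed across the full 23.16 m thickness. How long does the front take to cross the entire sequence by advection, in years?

33.9

With flow normal to the layers, continuity requires the same specific discharge q through every layer.
Σ(b_i/K_i) = 13.9/8.67e-05 + 4.46/0.382 + 4.80/4.32 = 1.603e+05 d.
q = Δh / Σ(b_i/K_i) = 14.6 / 1.603e+05 = 9.106e-05 m/day.
In each layer the seepage velocity is v_i = q/n_i, so the layer transit time is t_i = b_i·n_i / q:
  layer 1 (clay): t_1 = 13.9 × 0.02 / 9.106e-05 = 3053 d
  layer 2 (fractured sandstone): t_2 = 4.46 × 0.04 / 9.106e-05 = 1959 d
  layer 3 (weathered basalt): t_3 = 4.80 × 0.14 / 9.106e-05 = 7380 d
Total t = Σ t_i = 12392 days = 33.93 years.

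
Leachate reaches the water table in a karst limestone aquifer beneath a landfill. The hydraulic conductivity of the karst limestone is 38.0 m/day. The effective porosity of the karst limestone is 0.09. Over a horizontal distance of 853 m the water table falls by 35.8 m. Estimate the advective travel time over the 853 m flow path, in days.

Hydraulic gradient i = Δh / L = 35.8 / 853 = 0.04197.
Darcy flux q = K · i = 38.00 × 0.04197 = 1.595 m/day.
Seepage velocity v = q / n_e = 1.595 / 0.09 = 17.72 m/day.
Travel time t = L / v = 853 / 17.72 = 48.14 days.

48.1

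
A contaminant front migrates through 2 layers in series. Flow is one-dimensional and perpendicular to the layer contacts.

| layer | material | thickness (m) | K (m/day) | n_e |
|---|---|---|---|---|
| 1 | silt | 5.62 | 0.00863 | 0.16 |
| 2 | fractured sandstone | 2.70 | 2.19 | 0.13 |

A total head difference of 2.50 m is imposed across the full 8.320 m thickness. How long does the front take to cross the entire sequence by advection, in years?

With flow normal to the layers, continuity requires the same specific discharge q through every layer.
Σ(b_i/K_i) = 5.62/0.00863 + 2.70/2.19 = 652.4 d.
q = Δh / Σ(b_i/K_i) = 2.50 / 652.4 = 0.003832 m/day.
In each layer the seepage velocity is v_i = q/n_i, so the layer transit time is t_i = b_i·n_i / q:
  layer 1 (silt): t_1 = 5.62 × 0.16 / 0.003832 = 234.7 d
  layer 2 (fractured sandstone): t_2 = 2.70 × 0.13 / 0.003832 = 91.60 d
Total t = Σ t_i = 326.3 days = 0.8933 years.

0.893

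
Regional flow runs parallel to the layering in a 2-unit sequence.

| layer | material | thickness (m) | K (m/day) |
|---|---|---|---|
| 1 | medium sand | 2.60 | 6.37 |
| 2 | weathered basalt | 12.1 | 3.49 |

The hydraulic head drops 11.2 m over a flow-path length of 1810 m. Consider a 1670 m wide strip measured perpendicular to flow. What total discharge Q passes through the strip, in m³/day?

Flow is parallel to layering, so each bed carries its own Darcy discharge and the transmissivities add.
Σ(K_i·b_i) = 6.37×2.60 + 3.49×12.1 = 58.79 m²/day.
Hydraulic gradient i = Δh / L = 11.2 / 1810 = 0.006188.
Q = Σ(K_i·b_i) · W · i = 58.79 × 1670 × 0.006188 = 607.5 m³/day.

608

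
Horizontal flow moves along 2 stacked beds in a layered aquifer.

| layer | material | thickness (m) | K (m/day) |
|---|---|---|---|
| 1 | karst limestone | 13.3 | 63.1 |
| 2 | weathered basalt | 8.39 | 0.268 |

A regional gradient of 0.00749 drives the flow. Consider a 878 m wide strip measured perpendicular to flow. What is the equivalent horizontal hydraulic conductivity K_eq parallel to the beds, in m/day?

Flow is parallel to layering, so each bed carries its own Darcy discharge and the transmissivities add.
Σ(K_i·b_i) = 63.1×13.3 + 0.268×8.39 = 841.5 m²/day.
Total thickness b = 21.69 m, so K_eq = Σ(K_i·b_i)/b = 38.80 m/day.

38.8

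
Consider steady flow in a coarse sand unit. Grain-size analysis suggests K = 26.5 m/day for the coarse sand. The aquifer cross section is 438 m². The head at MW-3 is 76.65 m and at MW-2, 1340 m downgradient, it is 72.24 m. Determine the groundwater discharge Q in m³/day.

Hydraulic gradient i = (76.65 − 72.24) / 1340 = 4.41 / 1340 = 0.003291.
Darcy's law: Q = K · A · i = 26.50 × 438.0 × 0.003291 = 38.20 m³/day.

38.2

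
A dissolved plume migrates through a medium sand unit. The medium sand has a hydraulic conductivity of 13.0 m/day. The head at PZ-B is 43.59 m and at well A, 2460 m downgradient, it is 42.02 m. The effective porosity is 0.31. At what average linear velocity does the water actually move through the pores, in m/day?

0.0268

Hydraulic gradient i = (43.59 − 42.02) / 2460 = 1.57 / 2460 = 0.0006382.
Darcy flux q = K · i = 13.00 × 0.0006382 = 0.008297 m/day.
Seepage velocity v = q / n_e = 0.008297 / 0.31 = 0.02676 m/day.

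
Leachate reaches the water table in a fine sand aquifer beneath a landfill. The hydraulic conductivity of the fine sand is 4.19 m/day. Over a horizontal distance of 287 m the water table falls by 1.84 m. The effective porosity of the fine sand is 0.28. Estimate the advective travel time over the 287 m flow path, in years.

Hydraulic gradient i = Δh / L = 1.84 / 287 = 0.006411.
Darcy flux q = K · i = 4.190 × 0.006411 = 0.02686 m/day.
Seepage velocity v = q / n_e = 0.02686 / 0.28 = 0.09594 m/day.
Travel time t = L / v = 287 / 0.09594 = 2992 days = 8.190 years.

8.19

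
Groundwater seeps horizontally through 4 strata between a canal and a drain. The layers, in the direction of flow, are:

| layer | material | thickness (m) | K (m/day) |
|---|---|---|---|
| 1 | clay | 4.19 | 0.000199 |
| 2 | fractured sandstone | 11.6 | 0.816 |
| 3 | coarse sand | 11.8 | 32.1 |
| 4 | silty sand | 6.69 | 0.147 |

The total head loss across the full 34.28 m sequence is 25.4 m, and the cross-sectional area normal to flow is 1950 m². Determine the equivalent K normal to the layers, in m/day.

Flow is perpendicular to layering, so the layers act in series and the equivalent K is the thickness-weighted harmonic mean.
Total thickness L = 4.19 + 11.6 + 11.8 + 6.69 = 34.28 m.
Σ(b_i/K_i) = 4.19/0.000199 + 11.6/0.816 + 11.8/32.1 + 6.69/0.147 = 21115 d.
K_eq = L / Σ(b_i/K_i) = 34.28 / 21115 = 0.001623 m/day.

0.00162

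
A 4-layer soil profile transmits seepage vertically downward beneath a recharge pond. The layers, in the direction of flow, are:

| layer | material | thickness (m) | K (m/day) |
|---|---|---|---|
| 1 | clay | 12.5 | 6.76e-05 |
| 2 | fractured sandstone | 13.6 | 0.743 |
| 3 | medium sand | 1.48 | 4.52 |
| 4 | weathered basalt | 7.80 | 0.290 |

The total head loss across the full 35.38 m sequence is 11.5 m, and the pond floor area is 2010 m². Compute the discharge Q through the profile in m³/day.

0.125

Flow is perpendicular to layering, so the layers act in series and the equivalent K is the thickness-weighted harmonic mean.
Total thickness L = 12.5 + 13.6 + 1.48 + 7.80 = 35.38 m.
Σ(b_i/K_i) = 12.5/6.76e-05 + 13.6/0.743 + 1.48/4.52 + 7.80/0.290 = 1.850e+05 d.
K_eq = L / Σ(b_i/K_i) = 35.38 / 1.850e+05 = 0.0001913 m/day.
Q = K_eq · A · (Δh/L) = 0.0001913 × 2010 × (11.5/35.38) = 0.1250 m³/day.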